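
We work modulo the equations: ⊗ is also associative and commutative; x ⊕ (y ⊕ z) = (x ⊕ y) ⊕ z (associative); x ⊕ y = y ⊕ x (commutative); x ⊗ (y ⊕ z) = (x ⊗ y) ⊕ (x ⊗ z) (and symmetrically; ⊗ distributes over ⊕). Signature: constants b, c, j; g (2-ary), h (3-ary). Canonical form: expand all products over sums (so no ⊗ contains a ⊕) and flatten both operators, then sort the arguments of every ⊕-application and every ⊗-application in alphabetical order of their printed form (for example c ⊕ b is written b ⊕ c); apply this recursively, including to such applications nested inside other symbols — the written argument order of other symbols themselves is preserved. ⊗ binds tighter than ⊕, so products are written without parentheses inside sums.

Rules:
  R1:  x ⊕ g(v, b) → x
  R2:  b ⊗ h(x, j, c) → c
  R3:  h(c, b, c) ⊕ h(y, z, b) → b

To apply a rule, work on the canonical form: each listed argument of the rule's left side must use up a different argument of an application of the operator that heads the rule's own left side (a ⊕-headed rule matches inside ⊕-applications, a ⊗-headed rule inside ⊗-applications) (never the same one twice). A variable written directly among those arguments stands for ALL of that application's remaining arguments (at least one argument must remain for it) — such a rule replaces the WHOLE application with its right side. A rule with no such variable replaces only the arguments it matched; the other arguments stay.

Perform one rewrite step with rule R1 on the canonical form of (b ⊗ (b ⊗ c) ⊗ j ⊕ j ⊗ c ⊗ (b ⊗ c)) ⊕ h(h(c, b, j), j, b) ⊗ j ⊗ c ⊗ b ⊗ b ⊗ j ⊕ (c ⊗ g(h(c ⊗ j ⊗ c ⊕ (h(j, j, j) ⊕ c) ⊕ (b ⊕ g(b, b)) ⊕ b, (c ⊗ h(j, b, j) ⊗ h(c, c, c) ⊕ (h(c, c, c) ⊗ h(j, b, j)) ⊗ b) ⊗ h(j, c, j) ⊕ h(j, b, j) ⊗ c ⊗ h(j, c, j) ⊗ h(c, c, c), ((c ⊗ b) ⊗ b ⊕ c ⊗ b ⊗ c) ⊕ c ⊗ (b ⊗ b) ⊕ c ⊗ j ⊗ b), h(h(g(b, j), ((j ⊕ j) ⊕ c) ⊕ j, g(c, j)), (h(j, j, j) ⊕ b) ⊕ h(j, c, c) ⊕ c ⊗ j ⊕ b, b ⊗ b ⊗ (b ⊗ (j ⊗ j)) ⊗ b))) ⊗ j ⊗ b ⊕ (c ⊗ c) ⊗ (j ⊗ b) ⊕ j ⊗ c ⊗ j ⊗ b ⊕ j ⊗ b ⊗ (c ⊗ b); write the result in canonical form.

Answer: b ⊗ b ⊗ c ⊗ h(h(c, b, j), j, b) ⊗ j ⊗ j ⊕ b ⊗ b ⊗ c ⊗ j ⊕ b ⊗ b ⊗ c ⊗ j ⊕ b ⊗ c ⊗ c ⊗ j ⊕ b ⊗ c ⊗ c ⊗ j ⊕ b ⊗ c ⊗ g(h(b ⊕ b ⊕ c ⊕ c ⊗ c ⊗ j ⊕ h(j, j, j), b ⊗ h(c, c, c) ⊗ h(j, b, j) ⊗ h(j, c, j) ⊕ c ⊗ h(c, c, c) ⊗ h(j, b, j) ⊗ h(j, c, j) ⊕ c ⊗ h(c, c, c) ⊗ h(j, b, j) ⊗ h(j, c, j), b ⊗ b ⊗ c ⊕ b ⊗ b ⊗ c ⊕ b ⊗ c ⊗ c ⊕ b ⊗ c ⊗ j), h(h(g(b, j), c ⊕ j ⊕ j ⊕ j, g(c, j)), b ⊕ b ⊕ c ⊗ j ⊕ h(j, c, c) ⊕ h(j, j, j), b ⊗ b ⊗ b ⊗ b ⊗ j ⊗ j)) ⊗ j ⊕ b ⊗ c ⊗ j ⊗ j

Derivation:
Canonical form:  b ⊗ b ⊗ c ⊗ h(h(c, b, j), j, b) ⊗ j ⊗ j ⊕ b ⊗ b ⊗ c ⊗ j ⊕ b ⊗ b ⊗ c ⊗ j ⊕ b ⊗ c ⊗ c ⊗ j ⊕ b ⊗ c ⊗ c ⊗ j ⊕ b ⊗ c ⊗ g(h(b ⊕ b ⊕ c ⊕ c ⊗ c ⊗ j ⊕ g(b, b) ⊕ h(j, j, j), b ⊗ h(c, c, c) ⊗ h(j, b, j) ⊗ h(j, c, j) ⊕ c ⊗ h(c, c, c) ⊗ h(j, b, j) ⊗ h(j, c, j) ⊕ c ⊗ h(c, c, c) ⊗ h(j, b, j) ⊗ h(j, c, j), b ⊗ b ⊗ c ⊕ b ⊗ b ⊗ c ⊕ b ⊗ c ⊗ c ⊕ b ⊗ c ⊗ j), h(h(g(b, j), c ⊕ j ⊕ j ⊕ j, g(c, j)), b ⊕ b ⊕ c ⊗ j ⊕ h(j, c, c) ⊕ h(j, j, j), b ⊗ b ⊗ b ⊗ b ⊗ j ⊗ j)) ⊗ j ⊕ b ⊗ c ⊗ j ⊗ j
Apply R1:  consuming g(b, b);  v := b, x := b ⊕ b ⊕ c ⊕ c ⊗ c ⊗ j ⊕ h(j, j, j)
Every leftover argument binds to the variable; the entire application is replaced.
New term:  b ⊗ b ⊗ c ⊗ h(h(c, b, j), j, b) ⊗ j ⊗ j ⊕ b ⊗ b ⊗ c ⊗ j ⊕ b ⊗ b ⊗ c ⊗ j ⊕ b ⊗ c ⊗ c ⊗ j ⊕ b ⊗ c ⊗ c ⊗ j ⊕ b ⊗ c ⊗ g(h(b ⊕ b ⊕ c ⊕ c ⊗ c ⊗ j ⊕ h(j, j, j), b ⊗ h(c, c, c) ⊗ h(j, b, j) ⊗ h(j, c, j) ⊕ c ⊗ h(c, c, c) ⊗ h(j, b, j) ⊗ h(j, c, j) ⊕ c ⊗ h(c, c, c) ⊗ h(j, b, j) ⊗ h(j, c, j), b ⊗ b ⊗ c ⊕ b ⊗ b ⊗ c ⊕ b ⊗ c ⊗ c ⊕ b ⊗ c ⊗ j), h(h(g(b, j), c ⊕ j ⊕ j ⊕ j, g(c, j)), b ⊕ b ⊕ c ⊗ j ⊕ h(j, c, c) ⊕ h(j, j, j), b ⊗ b ⊗ b ⊗ b ⊗ j ⊗ j)) ⊗ j ⊕ b ⊗ c ⊗ j ⊗ j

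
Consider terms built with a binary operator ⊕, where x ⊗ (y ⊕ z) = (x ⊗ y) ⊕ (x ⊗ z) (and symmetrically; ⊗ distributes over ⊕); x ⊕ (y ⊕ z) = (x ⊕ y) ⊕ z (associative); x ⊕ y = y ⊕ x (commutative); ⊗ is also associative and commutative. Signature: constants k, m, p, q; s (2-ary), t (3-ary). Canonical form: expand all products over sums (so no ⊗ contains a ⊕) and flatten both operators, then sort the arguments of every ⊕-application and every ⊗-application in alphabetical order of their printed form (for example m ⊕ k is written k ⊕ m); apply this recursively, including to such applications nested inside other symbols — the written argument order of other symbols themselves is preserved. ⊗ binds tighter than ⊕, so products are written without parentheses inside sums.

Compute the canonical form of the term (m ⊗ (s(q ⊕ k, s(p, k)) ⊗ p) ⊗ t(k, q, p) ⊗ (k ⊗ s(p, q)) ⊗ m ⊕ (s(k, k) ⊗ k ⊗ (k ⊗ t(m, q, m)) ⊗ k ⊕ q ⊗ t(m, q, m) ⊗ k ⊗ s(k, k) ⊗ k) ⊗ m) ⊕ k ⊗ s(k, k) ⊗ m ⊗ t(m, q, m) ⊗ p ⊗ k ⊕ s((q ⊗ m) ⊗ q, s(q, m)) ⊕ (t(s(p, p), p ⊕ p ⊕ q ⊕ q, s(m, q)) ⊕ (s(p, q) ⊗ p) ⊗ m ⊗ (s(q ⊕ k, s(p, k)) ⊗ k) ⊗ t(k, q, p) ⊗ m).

Answer: k ⊗ k ⊗ k ⊗ m ⊗ s(k, k) ⊗ t(m, q, m) ⊕ k ⊗ k ⊗ m ⊗ p ⊗ s(k, k) ⊗ t(m, q, m) ⊕ k ⊗ k ⊗ m ⊗ q ⊗ s(k, k) ⊗ t(m, q, m) ⊕ k ⊗ m ⊗ m ⊗ p ⊗ s(k ⊕ q, s(p, k)) ⊗ s(p, q) ⊗ t(k, q, p) ⊕ k ⊗ m ⊗ m ⊗ p ⊗ s(k ⊕ q, s(p, k)) ⊗ s(p, q) ⊗ t(k, q, p) ⊕ s(m ⊗ q ⊗ q, s(q, m)) ⊕ t(s(p, p), p ⊕ p ⊕ q ⊕ q, s(m, q))

Derivation:
Expand products over sums:  k ⊗ m ⊗ m ⊗ p ⊗ s(k ⊕ q, s(p, k)) ⊗ s(p, q) ⊗ t(k, q, p) ⊕ k ⊗ k ⊗ k ⊗ m ⊗ s(k, k) ⊗ t(m, q, m) ⊕ k ⊗ k ⊗ m ⊗ q ⊗ s(k, k) ⊗ t(m, q, m) ⊕ k ⊗ k ⊗ m ⊗ p ⊗ s(k, k) ⊗ t(m, q, m) ⊕ s(m ⊗ q ⊗ q, s(q, m)) ⊕ t(s(p, p), p ⊕ p ⊕ q ⊕ q, s(m, q)) ⊕ k ⊗ m ⊗ m ⊗ p ⊗ s(k ⊕ q, s(p, k)) ⊗ s(p, q) ⊗ t(k, q, p)
Sort:  k ⊗ k ⊗ k ⊗ m ⊗ s(k, k) ⊗ t(m, q, m) ⊕ k ⊗ k ⊗ m ⊗ p ⊗ s(k, k) ⊗ t(m, q, m) ⊕ k ⊗ k ⊗ m ⊗ q ⊗ s(k, k) ⊗ t(m, q, m) ⊕ k ⊗ m ⊗ m ⊗ p ⊗ s(k ⊕ q, s(p, k)) ⊗ s(p, q) ⊗ t(k, q, p) ⊕ k ⊗ m ⊗ m ⊗ p ⊗ s(k ⊕ q, s(p, k)) ⊗ s(p, q) ⊗ t(k, q, p) ⊕ s(m ⊗ q ⊗ q, s(q, m)) ⊕ t(s(p, p), p ⊕ p ⊕ q ⊕ q, s(m, q))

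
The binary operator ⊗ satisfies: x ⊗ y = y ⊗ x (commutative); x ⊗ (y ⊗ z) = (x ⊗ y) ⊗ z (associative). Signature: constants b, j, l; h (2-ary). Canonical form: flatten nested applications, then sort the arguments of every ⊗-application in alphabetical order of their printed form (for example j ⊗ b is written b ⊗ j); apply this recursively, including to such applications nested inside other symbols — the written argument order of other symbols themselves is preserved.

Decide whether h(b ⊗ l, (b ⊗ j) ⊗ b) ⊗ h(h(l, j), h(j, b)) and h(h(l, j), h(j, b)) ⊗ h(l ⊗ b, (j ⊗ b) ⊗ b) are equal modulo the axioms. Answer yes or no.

Answer: yes — both canonical forms are h(b ⊗ l, b ⊗ b ⊗ j) ⊗ h(h(l, j), h(j, b))

Derivation:
Left:  h(b ⊗ l, (b ⊗ j) ⊗ b) ⊗ h(h(l, j), h(j, b))
  Inside:  h(b ⊗ l, (b ⊗ j) ⊗ b)  →  h(b ⊗ l, b ⊗ b ⊗ j)
  Sort arguments:  h(b ⊗ l, b ⊗ b ⊗ j) ⊗ h(h(l, j), h(j, b))
Right:  h(h(l, j), h(j, b)) ⊗ h(l ⊗ b, (j ⊗ b) ⊗ b)
  Simplify inside:  h(l ⊗ b, (j ⊗ b) ⊗ b)  →  h(b ⊗ l, b ⊗ b ⊗ j)
  Sort:  h(b ⊗ l, b ⊗ b ⊗ j) ⊗ h(h(l, j), h(j, b))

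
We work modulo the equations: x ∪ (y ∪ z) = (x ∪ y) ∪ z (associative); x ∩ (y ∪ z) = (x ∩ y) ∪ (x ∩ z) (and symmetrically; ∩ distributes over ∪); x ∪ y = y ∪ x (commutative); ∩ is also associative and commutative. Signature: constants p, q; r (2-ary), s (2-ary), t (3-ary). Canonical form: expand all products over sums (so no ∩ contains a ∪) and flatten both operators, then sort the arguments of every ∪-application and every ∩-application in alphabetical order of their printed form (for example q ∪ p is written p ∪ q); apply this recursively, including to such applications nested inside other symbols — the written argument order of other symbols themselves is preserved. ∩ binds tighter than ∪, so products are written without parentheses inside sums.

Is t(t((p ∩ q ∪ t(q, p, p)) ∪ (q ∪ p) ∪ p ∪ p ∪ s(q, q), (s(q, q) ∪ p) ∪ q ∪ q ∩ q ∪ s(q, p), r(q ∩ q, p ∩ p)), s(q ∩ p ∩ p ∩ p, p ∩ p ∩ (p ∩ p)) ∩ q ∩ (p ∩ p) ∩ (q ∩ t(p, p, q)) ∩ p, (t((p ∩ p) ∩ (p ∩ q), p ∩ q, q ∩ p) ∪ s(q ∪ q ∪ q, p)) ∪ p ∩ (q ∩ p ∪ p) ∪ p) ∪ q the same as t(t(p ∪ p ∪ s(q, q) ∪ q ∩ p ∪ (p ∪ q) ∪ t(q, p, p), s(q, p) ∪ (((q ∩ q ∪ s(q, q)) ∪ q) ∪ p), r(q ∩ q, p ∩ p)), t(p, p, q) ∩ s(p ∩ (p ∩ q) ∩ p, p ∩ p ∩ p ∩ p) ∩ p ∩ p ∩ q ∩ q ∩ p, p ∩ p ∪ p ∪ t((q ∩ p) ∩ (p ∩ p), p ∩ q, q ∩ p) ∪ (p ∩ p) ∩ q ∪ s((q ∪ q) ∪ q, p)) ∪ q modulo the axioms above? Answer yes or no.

Left:  t(t((p ∩ q ∪ t(q, p, p)) ∪ (q ∪ p) ∪ p ∪ p ∪ s(q, q), (s(q, q) ∪ p) ∪ q ∪ q ∩ q ∪ s(q, p), r(q ∩ q, p ∩ p)), s(q ∩ p ∩ p ∩ p, p ∩ p ∩ (p ∩ p)) ∩ q ∩ (p ∩ p) ∩ (q ∩ t(p, p, q)) ∩ p, (t((p ∩ p) ∩ (p ∩ q), p ∩ q, q ∩ p) ∪ s(q ∪ q ∪ q, p)) ∪ p ∩ (q ∩ p ∪ p) ∪ p) ∪ q
  Expand products over sums:  t(t(p ∪ p ∪ p ∪ p ∩ q ∪ q ∪ s(q, q) ∪ t(q, p, p), p ∪ q ∪ q ∩ q ∪ s(q, p) ∪ s(q, q), r(q ∩ q, p ∩ p)), p ∩ p ∩ p ∩ q ∩ q ∩ s(p ∩ p ∩ p ∩ q, p ∩ p ∩ p ∩ p) ∩ t(p, p, q), p ∪ p ∩ p ∪ p ∩ p ∩ q ∪ s(q ∪ q ∪ q, p) ∪ t(p ∩ p ∩ p ∩ q, p ∩ q, p ∩ q)) ∪ q
  Sort:  q ∪ t(t(p ∪ p ∪ p ∪ p ∩ q ∪ q ∪ s(q, q) ∪ t(q, p, p), p ∪ q ∪ q ∩ q ∪ s(q, p) ∪ s(q, q), r(q ∩ q, p ∩ p)), p ∩ p ∩ p ∩ q ∩ q ∩ s(p ∩ p ∩ p ∩ q, p ∩ p ∩ p ∩ p) ∩ t(p, p, q), p ∪ p ∩ p ∪ p ∩ p ∩ q ∪ s(q ∪ q ∪ q, p) ∪ t(p ∩ p ∩ p ∩ q, p ∩ q, p ∩ q))
Right:  t(t(p ∪ p ∪ s(q, q) ∪ q ∩ p ∪ (p ∪ q) ∪ t(q, p, p), s(q, p) ∪ (((q ∩ q ∪ s(q, q)) ∪ q) ∪ p), r(q ∩ q, p ∩ p)), t(p, p, q) ∩ s(p ∩ (p ∩ q) ∩ p, p ∩ p ∩ p ∩ p) ∩ p ∩ p ∩ q ∩ q ∩ p, p ∩ p ∪ p ∪ t((q ∩ p) ∩ (p ∩ p), p ∩ q, q ∩ p) ∪ (p ∩ p) ∩ q ∪ s((q ∪ q) ∪ q, p)) ∪ q
  Merge nested applications:  t(t(p ∪ p ∪ p ∪ p ∩ q ∪ q ∪ s(q, q) ∪ t(q, p, p), p ∪ q ∪ q ∩ q ∪ s(q, p) ∪ s(q, q), r(q ∩ q, p ∩ p)), p ∩ p ∩ p ∩ q ∩ q ∩ s(p ∩ p ∩ p ∩ q, p ∩ p ∩ p ∩ p) ∩ t(p, p, q), p ∪ p ∩ p ∪ p ∩ p ∩ q ∪ s(q ∪ q ∪ q, p) ∪ t(p ∩ p ∩ p ∩ q, p ∩ q, p ∩ q)) ∪ q
  Sort arguments:  q ∪ t(t(p ∪ p ∪ p ∪ p ∩ q ∪ q ∪ s(q, q) ∪ t(q, p, p), p ∪ q ∪ q ∩ q ∪ s(q, p) ∪ s(q, q), r(q ∩ q, p ∩ p)), p ∩ p ∩ p ∩ q ∩ q ∩ s(p ∩ p ∩ p ∩ q, p ∩ p ∩ p ∩ p) ∩ t(p, p, q), p ∪ p ∩ p ∪ p ∩ p ∩ q ∪ s(q ∪ q ∪ q, p) ∪ t(p ∩ p ∩ p ∩ q, p ∩ q, p ∩ q))

Answer: yes — both canonical forms are q ∪ t(t(p ∪ p ∪ p ∪ p ∩ q ∪ q ∪ s(q, q) ∪ t(q, p, p), p ∪ q ∪ q ∩ q ∪ s(q, p) ∪ s(q, q), r(q ∩ q, p ∩ p)), p ∩ p ∩ p ∩ q ∩ q ∩ s(p ∩ p ∩ p ∩ q, p ∩ p ∩ p ∩ p) ∩ t(p, p, q), p ∪ p ∩ p ∪ p ∩ p ∩ q ∪ s(q ∪ q ∪ q, p) ∪ t(p ∩ p ∩ p ∩ q, p ∩ q, p ∩ q))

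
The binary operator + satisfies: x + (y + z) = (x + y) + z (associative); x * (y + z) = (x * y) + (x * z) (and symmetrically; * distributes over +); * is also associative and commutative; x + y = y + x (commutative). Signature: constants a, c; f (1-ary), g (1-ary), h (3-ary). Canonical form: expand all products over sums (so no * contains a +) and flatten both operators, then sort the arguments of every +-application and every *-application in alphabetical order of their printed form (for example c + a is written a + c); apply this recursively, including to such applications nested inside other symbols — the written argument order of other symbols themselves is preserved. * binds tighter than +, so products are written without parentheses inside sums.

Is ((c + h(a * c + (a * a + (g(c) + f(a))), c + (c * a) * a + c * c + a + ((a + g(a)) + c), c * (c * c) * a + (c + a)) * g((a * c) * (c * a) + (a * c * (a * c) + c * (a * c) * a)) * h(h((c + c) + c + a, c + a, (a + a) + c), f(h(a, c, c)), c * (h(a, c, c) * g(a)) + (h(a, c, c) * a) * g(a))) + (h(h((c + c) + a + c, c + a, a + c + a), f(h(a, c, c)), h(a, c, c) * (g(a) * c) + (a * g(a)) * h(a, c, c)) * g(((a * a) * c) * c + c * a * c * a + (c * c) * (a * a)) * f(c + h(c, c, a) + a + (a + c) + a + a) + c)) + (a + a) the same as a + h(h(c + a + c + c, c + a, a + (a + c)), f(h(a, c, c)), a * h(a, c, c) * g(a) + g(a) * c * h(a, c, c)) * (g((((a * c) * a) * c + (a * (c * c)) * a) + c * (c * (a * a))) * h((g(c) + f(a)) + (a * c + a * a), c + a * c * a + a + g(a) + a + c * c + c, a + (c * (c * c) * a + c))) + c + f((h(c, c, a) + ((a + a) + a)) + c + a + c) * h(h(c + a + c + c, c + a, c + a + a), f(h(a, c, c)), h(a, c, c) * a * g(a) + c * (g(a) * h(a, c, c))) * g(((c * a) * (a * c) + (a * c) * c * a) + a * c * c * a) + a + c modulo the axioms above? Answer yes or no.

Answer: yes — both canonical forms are a + a + c + c + f(a + a + a + a + c + c + h(c, c, a)) * g(a * a * c * c + a * a * c * c + a * a * c * c) * h(h(a + c + c + c, a + c, a + a + c), f(h(a, c, c)), a * g(a) * h(a, c, c) + c * g(a) * h(a, c, c)) + g(a * a * c * c + a * a * c * c + a * a * c * c) * h(a * a + a * c + f(a) + g(c), a + a + a * a * c + c + c + c * c + g(a), a + a * c * c * c + c) * h(h(a + c + c + c, a + c, a + a + c), f(h(a, c, c)), a * g(a) * h(a, c, c) + c * g(a) * h(a, c, c))

Derivation:
Left:  ((c + h(a * c + (a * a + (g(c) + f(a))), c + (c * a) * a + c * c + a + ((a + g(a)) + c), c * (c * c) * a + (c + a)) * g((a * c) * (c * a) + (a * c * (a * c) + c * (a * c) * a)) * h(h((c + c) + c + a, c + a, (a + a) + c), f(h(a, c, c)), c * (h(a, c, c) * g(a)) + (h(a, c, c) * a) * g(a))) + (h(h((c + c) + a + c, c + a, a + c + a), f(h(a, c, c)), h(a, c, c) * (g(a) * c) + (a * g(a)) * h(a, c, c)) * g(((a * a) * c) * c + c * a * c * a + (c * c) * (a * a)) * f(c + h(c, c, a) + a + (a + c) + a + a) + c)) + (a + a)
  Flatten:  c + g(a * a * c * c + a * a * c * c + a * a * c * c) * h(a * a + a * c + f(a) + g(c), a + a + a * a * c + c + c + c * c + g(a), a + a * c * c * c + c) * h(h(a + c + c + c, a + c, a + a + c), f(h(a, c, c)), a * g(a) * h(a, c, c) + c * g(a) * h(a, c, c)) + f(a + a + a + a + c + c + h(c, c, a)) * g(a * a * c * c + a * a * c * c + a * a * c * c) * h(h(a + c + c + c, a + c, a + a + c), f(h(a, c, c)), a * g(a) * h(a, c, c) + c * g(a) * h(a, c, c)) + c + a + a
  Sort:  a + a + c + c + f(a + a + a + a + c + c + h(c, c, a)) * g(a * a * c * c + a * a * c * c + a * a * c * c) * h(h(a + c + c + c, a + c, a + a + c), f(h(a, c, c)), a * g(a) * h(a, c, c) + c * g(a) * h(a, c, c)) + g(a * a * c * c + a * a * c * c + a * a * c * c) * h(a * a + a * c + f(a) + g(c), a + a + a * a * c + c + c + c * c + g(a), a + a * c * c * c + c) * h(h(a + c + c + c, a + c, a + a + c), f(h(a, c, c)), a * g(a) * h(a, c, c) + c * g(a) * h(a, c, c))
Right:  a + h(h(c + a + c + c, c + a, a + (a + c)), f(h(a, c, c)), a * h(a, c, c) * g(a) + g(a) * c * h(a, c, c)) * (g((((a * c) * a) * c + (a * (c * c)) * a) + c * (c * (a * a))) * h((g(c) + f(a)) + (a * c + a * a), c + a * c * a + a + g(a) + a + c * c + c, a + (c * (c * c) * a + c))) + c + f((h(c, c, a) + ((a + a) + a)) + c + a + c) * h(h(c + a + c + c, c + a, c + a + a), f(h(a, c, c)), h(a, c, c) * a * g(a) + c * (g(a) * h(a, c, c))) * g(((c * a) * (a * c) + (a * c) * c * a) + a * c * c * a) + a + c
  Un-nest:  a + g(a * a * c * c + a * a * c * c + a * a * c * c) * h(a * a + a * c + f(a) + g(c), a + a + a * a * c + c + c + c * c + g(a), a + a * c * c * c + c) * h(h(a + c + c + c, a + c, a + a + c), f(h(a, c, c)), a * g(a) * h(a, c, c) + c * g(a) * h(a, c, c)) + c + f(a + a + a + a + c + c + h(c, c, a)) * g(a * a * c * c + a * a * c * c + a * a * c * c) * h(h(a + c + c + c, a + c, a + a + c), f(h(a, c, c)), a * g(a) * h(a, c, c) + c * g(a) * h(a, c, c)) + a + c
  Order the arguments:  a + a + c + c + f(a + a + a + a + c + c + h(c, c, a)) * g(a * a * c * c + a * a * c * c + a * a * c * c) * h(h(a + c + c + c, a + c, a + a + c), f(h(a, c, c)), a * g(a) * h(a, c, c) + c * g(a) * h(a, c, c)) + g(a * a * c * c + a * a * c * c + a * a * c * c) * h(a * a + a * c + f(a) + g(c), a + a + a * a * c + c + c + c * c + g(a), a + a * c * c * c + c) * h(h(a + c + c + c, a + c, a + a + c), f(h(a, c, c)), a * g(a) * h(a, c, c) + c * g(a) * h(a, c, c))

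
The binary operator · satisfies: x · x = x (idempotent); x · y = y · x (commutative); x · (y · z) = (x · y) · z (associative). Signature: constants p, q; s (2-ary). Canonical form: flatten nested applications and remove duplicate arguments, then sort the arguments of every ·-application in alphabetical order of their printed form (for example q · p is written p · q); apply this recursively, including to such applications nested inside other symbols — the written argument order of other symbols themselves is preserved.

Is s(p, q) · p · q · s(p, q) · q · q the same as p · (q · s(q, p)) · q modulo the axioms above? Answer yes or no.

Left:  s(p, q) · p · q · s(p, q) · q · q
  Deduplicate:  drop duplicate s(p, q), q, q
  Sort:  p · q · s(p, q)
Right:  p · (q · s(q, p)) · q
  Un-nest:  p · q · s(q, p) · q
  Deduplicate:  drop duplicate q
  Sort arguments:  p · q · s(q, p)

Answer: no — p · q · s(p, q) vs p · q · s(q, p)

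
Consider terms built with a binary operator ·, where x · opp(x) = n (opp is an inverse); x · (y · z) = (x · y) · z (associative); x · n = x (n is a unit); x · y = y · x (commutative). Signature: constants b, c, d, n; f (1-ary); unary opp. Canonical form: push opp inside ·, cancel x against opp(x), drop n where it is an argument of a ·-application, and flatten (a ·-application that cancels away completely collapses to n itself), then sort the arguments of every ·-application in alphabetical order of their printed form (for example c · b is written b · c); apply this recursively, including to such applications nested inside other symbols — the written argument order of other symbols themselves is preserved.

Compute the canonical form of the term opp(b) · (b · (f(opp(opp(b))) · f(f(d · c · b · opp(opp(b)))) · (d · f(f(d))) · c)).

Answer: c · d · f(b) · f(f(b · b · c · d)) · f(f(d))

Derivation:
Push opp inside:  distribute opp over · and collapse double opp
Cancel:  b cancels
Collect:  f(b) · f(f(b · b · c · d)) · d · f(f(d)) · c
Order the arguments:  c · d · f(b) · f(f(b · b · c · d)) · f(f(d))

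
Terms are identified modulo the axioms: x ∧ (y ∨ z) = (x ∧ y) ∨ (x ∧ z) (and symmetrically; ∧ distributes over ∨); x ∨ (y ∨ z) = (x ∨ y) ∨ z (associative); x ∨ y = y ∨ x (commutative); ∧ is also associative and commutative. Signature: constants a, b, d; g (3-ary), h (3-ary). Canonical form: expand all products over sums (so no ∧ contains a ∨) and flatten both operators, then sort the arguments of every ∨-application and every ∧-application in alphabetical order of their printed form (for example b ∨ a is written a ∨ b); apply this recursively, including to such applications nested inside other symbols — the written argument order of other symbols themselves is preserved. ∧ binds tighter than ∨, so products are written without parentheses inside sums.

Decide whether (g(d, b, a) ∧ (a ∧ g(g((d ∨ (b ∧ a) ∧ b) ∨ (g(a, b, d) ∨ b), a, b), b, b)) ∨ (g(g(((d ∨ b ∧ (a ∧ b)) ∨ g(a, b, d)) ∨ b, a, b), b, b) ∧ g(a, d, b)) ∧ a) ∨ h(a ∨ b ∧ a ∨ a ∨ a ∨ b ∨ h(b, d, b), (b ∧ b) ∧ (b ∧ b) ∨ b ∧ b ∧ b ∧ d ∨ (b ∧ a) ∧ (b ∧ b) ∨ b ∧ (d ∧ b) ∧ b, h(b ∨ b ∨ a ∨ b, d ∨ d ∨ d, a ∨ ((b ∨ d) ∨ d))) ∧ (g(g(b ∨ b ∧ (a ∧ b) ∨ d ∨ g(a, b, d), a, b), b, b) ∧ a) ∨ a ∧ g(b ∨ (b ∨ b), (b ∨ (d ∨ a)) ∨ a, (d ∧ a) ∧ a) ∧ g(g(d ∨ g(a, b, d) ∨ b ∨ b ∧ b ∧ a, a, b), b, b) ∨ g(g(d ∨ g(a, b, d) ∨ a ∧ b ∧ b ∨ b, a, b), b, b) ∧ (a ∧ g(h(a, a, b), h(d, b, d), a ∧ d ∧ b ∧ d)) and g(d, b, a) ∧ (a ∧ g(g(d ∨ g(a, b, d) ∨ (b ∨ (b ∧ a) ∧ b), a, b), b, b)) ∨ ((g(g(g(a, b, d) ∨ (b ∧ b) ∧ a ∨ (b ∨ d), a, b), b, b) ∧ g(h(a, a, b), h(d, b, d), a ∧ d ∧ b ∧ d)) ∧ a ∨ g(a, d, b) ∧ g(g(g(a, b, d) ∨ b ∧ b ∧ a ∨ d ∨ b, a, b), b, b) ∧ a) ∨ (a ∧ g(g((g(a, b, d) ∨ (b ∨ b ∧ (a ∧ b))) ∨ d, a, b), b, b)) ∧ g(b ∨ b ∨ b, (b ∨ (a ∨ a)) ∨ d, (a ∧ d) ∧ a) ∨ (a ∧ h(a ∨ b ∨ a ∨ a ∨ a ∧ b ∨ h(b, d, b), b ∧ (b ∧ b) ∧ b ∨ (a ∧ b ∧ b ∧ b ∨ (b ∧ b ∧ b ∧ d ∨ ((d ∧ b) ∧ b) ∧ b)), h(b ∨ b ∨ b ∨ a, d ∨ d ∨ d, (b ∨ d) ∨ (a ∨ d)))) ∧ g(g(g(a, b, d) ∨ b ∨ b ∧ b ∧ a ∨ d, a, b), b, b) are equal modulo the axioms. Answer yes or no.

Answer: yes — both canonical forms are a ∧ g(a, d, b) ∧ g(g(a ∧ b ∧ b ∨ b ∨ d ∨ g(a, b, d), a, b), b, b) ∨ a ∧ g(b ∨ b ∨ b, a ∨ a ∨ b ∨ d, a ∧ a ∧ d) ∧ g(g(a ∧ b ∧ b ∨ b ∨ d ∨ g(a, b, d), a, b), b, b) ∨ a ∧ g(d, b, a) ∧ g(g(a ∧ b ∧ b ∨ b ∨ d ∨ g(a, b, d), a, b), b, b) ∨ a ∧ g(g(a ∧ b ∧ b ∨ b ∨ d ∨ g(a, b, d), a, b), b, b) ∧ g(h(a, a, b), h(d, b, d), a ∧ b ∧ d ∧ d) ∨ a ∧ g(g(a ∧ b ∧ b ∨ b ∨ d ∨ g(a, b, d), a, b), b, b) ∧ h(a ∨ a ∨ a ∨ a ∧ b ∨ b ∨ h(b, d, b), a ∧ b ∧ b ∧ b ∨ b ∧ b ∧ b ∧ b ∨ b ∧ b ∧ b ∧ d ∨ b ∧ b ∧ b ∧ d, h(a ∨ b ∨ b ∨ b, d ∨ d ∨ d, a ∨ b ∨ d ∨ d))

Derivation:
Left:  (g(d, b, a) ∧ (a ∧ g(g((d ∨ (b ∧ a) ∧ b) ∨ (g(a, b, d) ∨ b), a, b), b, b)) ∨ (g(g(((d ∨ b ∧ (a ∧ b)) ∨ g(a, b, d)) ∨ b, a, b), b, b) ∧ g(a, d, b)) ∧ a) ∨ h(a ∨ b ∧ a ∨ a ∨ a ∨ b ∨ h(b, d, b), (b ∧ b) ∧ (b ∧ b) ∨ b ∧ b ∧ b ∧ d ∨ (b ∧ a) ∧ (b ∧ b) ∨ b ∧ (d ∧ b) ∧ b, h(b ∨ b ∨ a ∨ b, d ∨ d ∨ d, a ∨ ((b ∨ d) ∨ d))) ∧ (g(g(b ∨ b ∧ (a ∧ b) ∨ d ∨ g(a, b, d), a, b), b, b) ∧ a) ∨ a ∧ g(b ∨ (b ∨ b), (b ∨ (d ∨ a)) ∨ a, (d ∧ a) ∧ a) ∧ g(g(d ∨ g(a, b, d) ∨ b ∨ b ∧ b ∧ a, a, b), b, b) ∨ g(g(d ∨ g(a, b, d) ∨ a ∧ b ∧ b ∨ b, a, b), b, b) ∧ (a ∧ g(h(a, a, b), h(d, b, d), a ∧ d ∧ b ∧ d))
  Merge nested applications:  a ∧ g(d, b, a) ∧ g(g(a ∧ b ∧ b ∨ b ∨ d ∨ g(a, b, d), a, b), b, b) ∨ a ∧ g(a, d, b) ∧ g(g(a ∧ b ∧ b ∨ b ∨ d ∨ g(a, b, d), a, b), b, b) ∨ a ∧ g(g(a ∧ b ∧ b ∨ b ∨ d ∨ g(a, b, d), a, b), b, b) ∧ h(a ∨ a ∨ a ∨ a ∧ b ∨ b ∨ h(b, d, b), a ∧ b ∧ b ∧ b ∨ b ∧ b ∧ b ∧ b ∨ b ∧ b ∧ b ∧ d ∨ b ∧ b ∧ b ∧ d, h(a ∨ b ∨ b ∨ b, d ∨ d ∨ d, a ∨ b ∨ d ∨ d)) ∨ a ∧ g(b ∨ b ∨ b, a ∨ a ∨ b ∨ d, a ∧ a ∧ d) ∧ g(g(a ∧ b ∧ b ∨ b ∨ d ∨ g(a, b, d), a, b), b, b) ∨ a ∧ g(g(a ∧ b ∧ b ∨ b ∨ d ∨ g(a, b, d), a, b), b, b) ∧ g(h(a, a, b), h(d, b, d), a ∧ b ∧ d ∧ d)
  Sort arguments:  a ∧ g(a, d, b) ∧ g(g(a ∧ b ∧ b ∨ b ∨ d ∨ g(a, b, d), a, b), b, b) ∨ a ∧ g(b ∨ b ∨ b, a ∨ a ∨ b ∨ d, a ∧ a ∧ d) ∧ g(g(a ∧ b ∧ b ∨ b ∨ d ∨ g(a, b, d), a, b), b, b) ∨ a ∧ g(d, b, a) ∧ g(g(a ∧ b ∧ b ∨ b ∨ d ∨ g(a, b, d), a, b), b, b) ∨ a ∧ g(g(a ∧ b ∧ b ∨ b ∨ d ∨ g(a, b, d), a, b), b, b) ∧ g(h(a, a, b), h(d, b, d), a ∧ b ∧ d ∧ d) ∨ a ∧ g(g(a ∧ b ∧ b ∨ b ∨ d ∨ g(a, b, d), a, b), b, b) ∧ h(a ∨ a ∨ a ∨ a ∧ b ∨ b ∨ h(b, d, b), a ∧ b ∧ b ∧ b ∨ b ∧ b ∧ b ∧ b ∨ b ∧ b ∧ b ∧ d ∨ b ∧ b ∧ b ∧ d, h(a ∨ b ∨ b ∨ b, d ∨ d ∨ d, a ∨ b ∨ d ∨ d))
Right:  g(d, b, a) ∧ (a ∧ g(g(d ∨ g(a, b, d) ∨ (b ∨ (b ∧ a) ∧ b), a, b), b, b)) ∨ ((g(g(g(a, b, d) ∨ (b ∧ b) ∧ a ∨ (b ∨ d), a, b), b, b) ∧ g(h(a, a, b), h(d, b, d), a ∧ d ∧ b ∧ d)) ∧ a ∨ g(a, d, b) ∧ g(g(g(a, b, d) ∨ b ∧ b ∧ a ∨ d ∨ b, a, b), b, b) ∧ a) ∨ (a ∧ g(g((g(a, b, d) ∨ (b ∨ b ∧ (a ∧ b))) ∨ d, a, b), b, b)) ∧ g(b ∨ b ∨ b, (b ∨ (a ∨ a)) ∨ d, (a ∧ d) ∧ a) ∨ (a ∧ h(a ∨ b ∨ a ∨ a ∨ a ∧ b ∨ h(b, d, b), b ∧ (b ∧ b) ∧ b ∨ (a ∧ b ∧ b ∧ b ∨ (b ∧ b ∧ b ∧ d ∨ ((d ∧ b) ∧ b) ∧ b)), h(b ∨ b ∨ b ∨ a, d ∨ d ∨ d, (b ∨ d) ∨ (a ∨ d)))) ∧ g(g(g(a, b, d) ∨ b ∨ b ∧ b ∧ a ∨ d, a, b), b, b)
  Un-nest:  a ∧ g(d, b, a) ∧ g(g(a ∧ b ∧ b ∨ b ∨ d ∨ g(a, b, d), a, b), b, b) ∨ a ∧ g(g(a ∧ b ∧ b ∨ b ∨ d ∨ g(a, b, d), a, b), b, b) ∧ g(h(a, a, b), h(d, b, d), a ∧ b ∧ d ∧ d) ∨ a ∧ g(a, d, b) ∧ g(g(a ∧ b ∧ b ∨ b ∨ d ∨ g(a, b, d), a, b), b, b) ∨ a ∧ g(b ∨ b ∨ b, a ∨ a ∨ b ∨ d, a ∧ a ∧ d) ∧ g(g(a ∧ b ∧ b ∨ b ∨ d ∨ g(a, b, d), a, b), b, b) ∨ a ∧ g(g(a ∧ b ∧ b ∨ b ∨ d ∨ g(a, b, d), a, b), b, b) ∧ h(a ∨ a ∨ a ∨ a ∧ b ∨ b ∨ h(b, d, b), a ∧ b ∧ b ∧ b ∨ b ∧ b ∧ b ∧ b ∨ b ∧ b ∧ b ∧ d ∨ b ∧ b ∧ b ∧ d, h(a ∨ b ∨ b ∨ b, d ∨ d ∨ d, a ∨ b ∨ d ∨ d))
  Sort arguments:  a ∧ g(a, d, b) ∧ g(g(a ∧ b ∧ b ∨ b ∨ d ∨ g(a, b, d), a, b), b, b) ∨ a ∧ g(b ∨ b ∨ b, a ∨ a ∨ b ∨ d, a ∧ a ∧ d) ∧ g(g(a ∧ b ∧ b ∨ b ∨ d ∨ g(a, b, d), a, b), b, b) ∨ a ∧ g(d, b, a) ∧ g(g(a ∧ b ∧ b ∨ b ∨ d ∨ g(a, b, d), a, b), b, b) ∨ a ∧ g(g(a ∧ b ∧ b ∨ b ∨ d ∨ g(a, b, d), a, b), b, b) ∧ g(h(a, a, b), h(d, b, d), a ∧ b ∧ d ∧ d) ∨ a ∧ g(g(a ∧ b ∧ b ∨ b ∨ d ∨ g(a, b, d), a, b), b, b) ∧ h(a ∨ a ∨ a ∨ a ∧ b ∨ b ∨ h(b, d, b), a ∧ b ∧ b ∧ b ∨ b ∧ b ∧ b ∧ b ∨ b ∧ b ∧ b ∧ d ∨ b ∧ b ∧ b ∧ d, h(a ∨ b ∨ b ∨ b, d ∨ d ∨ d, a ∨ b ∨ d ∨ d))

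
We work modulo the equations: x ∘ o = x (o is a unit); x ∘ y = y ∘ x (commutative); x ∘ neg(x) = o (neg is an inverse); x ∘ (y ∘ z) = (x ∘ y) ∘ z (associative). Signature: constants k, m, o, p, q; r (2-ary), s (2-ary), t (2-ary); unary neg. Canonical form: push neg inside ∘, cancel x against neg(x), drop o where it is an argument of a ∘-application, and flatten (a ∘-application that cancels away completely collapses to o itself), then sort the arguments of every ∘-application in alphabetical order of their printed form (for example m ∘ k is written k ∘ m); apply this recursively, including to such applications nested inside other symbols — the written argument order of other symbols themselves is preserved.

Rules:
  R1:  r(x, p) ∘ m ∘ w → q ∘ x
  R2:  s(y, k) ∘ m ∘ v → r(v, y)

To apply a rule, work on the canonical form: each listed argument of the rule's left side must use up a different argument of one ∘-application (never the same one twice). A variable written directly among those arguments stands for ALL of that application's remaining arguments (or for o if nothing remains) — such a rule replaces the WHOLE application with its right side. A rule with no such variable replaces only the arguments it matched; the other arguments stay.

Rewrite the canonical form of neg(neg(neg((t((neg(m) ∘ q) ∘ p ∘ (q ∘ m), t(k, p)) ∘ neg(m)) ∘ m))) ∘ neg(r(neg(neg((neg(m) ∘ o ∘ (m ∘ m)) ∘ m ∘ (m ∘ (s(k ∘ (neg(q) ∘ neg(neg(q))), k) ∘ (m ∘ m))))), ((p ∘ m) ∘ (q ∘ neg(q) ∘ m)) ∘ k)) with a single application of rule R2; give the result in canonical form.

Answer: neg(r(r(m ∘ m ∘ m ∘ m, k), k ∘ m ∘ m ∘ p)) ∘ neg(t(p ∘ q ∘ q, t(k, p)))

Derivation:
Canonical form:  neg(r(m ∘ m ∘ m ∘ m ∘ m ∘ s(k, k), k ∘ m ∘ m ∘ p)) ∘ neg(t(p ∘ q ∘ q, t(k, p)))
Apply R2:  consuming m, s(k, k);  v := m ∘ m ∘ m ∘ m, y := k
The extension variable absorbs all remaining arguments, so the whole application is rewritten.
New term:  neg(r(r(m ∘ m ∘ m ∘ m, k), k ∘ m ∘ m ∘ p)) ∘ neg(t(p ∘ q ∘ q, t(k, p)))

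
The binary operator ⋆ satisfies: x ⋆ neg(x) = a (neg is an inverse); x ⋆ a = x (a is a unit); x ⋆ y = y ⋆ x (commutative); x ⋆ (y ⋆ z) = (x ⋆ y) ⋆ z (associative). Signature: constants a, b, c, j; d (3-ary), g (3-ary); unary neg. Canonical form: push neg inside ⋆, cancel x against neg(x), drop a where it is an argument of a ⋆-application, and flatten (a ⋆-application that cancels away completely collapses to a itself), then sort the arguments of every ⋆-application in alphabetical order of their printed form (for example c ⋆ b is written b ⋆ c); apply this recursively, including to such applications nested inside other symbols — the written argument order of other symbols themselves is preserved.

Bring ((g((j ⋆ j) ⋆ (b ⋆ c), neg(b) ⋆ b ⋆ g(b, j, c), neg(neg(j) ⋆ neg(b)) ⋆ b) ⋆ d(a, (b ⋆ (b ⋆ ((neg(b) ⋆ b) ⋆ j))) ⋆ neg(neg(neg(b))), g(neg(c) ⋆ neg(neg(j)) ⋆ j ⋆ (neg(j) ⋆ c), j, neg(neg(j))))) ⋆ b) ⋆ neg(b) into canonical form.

Answer: d(a, b ⋆ j, g(j, j, j)) ⋆ g(b ⋆ c ⋆ j ⋆ j, g(b, j, c), b ⋆ b ⋆ j)

Derivation:
Push neg inside:  distribute neg over ⋆ and collapse double neg
Cancel inverse pairs:  b cancels
Collect terms:  g(b ⋆ c ⋆ j ⋆ j, g(b, j, c), b ⋆ b ⋆ j) ⋆ d(a, b ⋆ j, g(j, j, j))
Order the arguments:  d(a, b ⋆ j, g(j, j, j)) ⋆ g(b ⋆ c ⋆ j ⋆ j, g(b, j, c), b ⋆ b ⋆ j)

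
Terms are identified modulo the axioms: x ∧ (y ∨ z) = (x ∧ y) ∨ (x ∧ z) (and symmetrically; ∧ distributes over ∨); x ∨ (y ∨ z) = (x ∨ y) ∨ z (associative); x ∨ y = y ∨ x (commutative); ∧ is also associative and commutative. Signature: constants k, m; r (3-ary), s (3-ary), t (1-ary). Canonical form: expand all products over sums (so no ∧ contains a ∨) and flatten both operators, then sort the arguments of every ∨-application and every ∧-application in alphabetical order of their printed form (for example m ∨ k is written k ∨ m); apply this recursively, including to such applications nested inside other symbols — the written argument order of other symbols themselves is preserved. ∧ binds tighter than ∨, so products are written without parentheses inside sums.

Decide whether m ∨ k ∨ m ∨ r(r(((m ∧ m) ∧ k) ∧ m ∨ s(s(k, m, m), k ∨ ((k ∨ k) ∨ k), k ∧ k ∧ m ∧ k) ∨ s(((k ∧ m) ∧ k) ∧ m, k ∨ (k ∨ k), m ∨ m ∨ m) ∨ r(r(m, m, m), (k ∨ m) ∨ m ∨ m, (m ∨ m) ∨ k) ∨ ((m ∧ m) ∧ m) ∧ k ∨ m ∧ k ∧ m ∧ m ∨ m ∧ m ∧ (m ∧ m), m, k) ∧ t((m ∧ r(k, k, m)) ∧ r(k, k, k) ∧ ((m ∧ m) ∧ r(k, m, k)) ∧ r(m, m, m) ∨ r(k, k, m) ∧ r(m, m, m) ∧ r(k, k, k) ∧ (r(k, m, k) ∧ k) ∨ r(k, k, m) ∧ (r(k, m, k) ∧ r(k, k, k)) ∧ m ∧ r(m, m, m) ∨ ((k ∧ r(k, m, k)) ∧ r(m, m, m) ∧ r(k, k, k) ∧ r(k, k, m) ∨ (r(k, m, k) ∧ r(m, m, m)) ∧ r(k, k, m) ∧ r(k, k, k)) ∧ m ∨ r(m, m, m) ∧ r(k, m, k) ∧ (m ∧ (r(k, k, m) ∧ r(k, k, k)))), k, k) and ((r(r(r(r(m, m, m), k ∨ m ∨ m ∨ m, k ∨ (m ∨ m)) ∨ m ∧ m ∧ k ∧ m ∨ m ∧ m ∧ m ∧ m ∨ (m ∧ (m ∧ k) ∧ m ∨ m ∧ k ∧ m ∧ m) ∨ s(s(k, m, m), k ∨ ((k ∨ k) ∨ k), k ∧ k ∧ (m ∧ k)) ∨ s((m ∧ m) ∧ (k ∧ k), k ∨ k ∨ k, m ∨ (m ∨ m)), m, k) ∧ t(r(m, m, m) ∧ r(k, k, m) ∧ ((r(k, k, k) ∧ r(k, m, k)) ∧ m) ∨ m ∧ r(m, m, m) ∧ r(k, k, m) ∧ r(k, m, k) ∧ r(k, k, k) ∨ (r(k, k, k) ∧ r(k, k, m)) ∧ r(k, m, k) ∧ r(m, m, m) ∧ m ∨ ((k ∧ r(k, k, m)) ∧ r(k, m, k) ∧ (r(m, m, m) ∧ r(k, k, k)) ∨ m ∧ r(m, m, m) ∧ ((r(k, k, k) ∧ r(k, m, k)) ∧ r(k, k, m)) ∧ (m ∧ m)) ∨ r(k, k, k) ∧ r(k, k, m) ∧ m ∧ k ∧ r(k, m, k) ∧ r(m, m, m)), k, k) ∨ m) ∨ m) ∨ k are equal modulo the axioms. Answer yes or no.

Left:  m ∨ k ∨ m ∨ r(r(((m ∧ m) ∧ k) ∧ m ∨ s(s(k, m, m), k ∨ ((k ∨ k) ∨ k), k ∧ k ∧ m ∧ k) ∨ s(((k ∧ m) ∧ k) ∧ m, k ∨ (k ∨ k), m ∨ m ∨ m) ∨ r(r(m, m, m), (k ∨ m) ∨ m ∨ m, (m ∨ m) ∨ k) ∨ ((m ∧ m) ∧ m) ∧ k ∨ m ∧ k ∧ m ∧ m ∨ m ∧ m ∧ (m ∧ m), m, k) ∧ t((m ∧ r(k, k, m)) ∧ r(k, k, k) ∧ ((m ∧ m) ∧ r(k, m, k)) ∧ r(m, m, m) ∨ r(k, k, m) ∧ r(m, m, m) ∧ r(k, k, k) ∧ (r(k, m, k) ∧ k) ∨ r(k, k, m) ∧ (r(k, m, k) ∧ r(k, k, k)) ∧ m ∧ r(m, m, m) ∨ ((k ∧ r(k, m, k)) ∧ r(m, m, m) ∧ r(k, k, k) ∧ r(k, k, m) ∨ (r(k, m, k) ∧ r(m, m, m)) ∧ r(k, k, m) ∧ r(k, k, k)) ∧ m ∨ r(m, m, m) ∧ r(k, m, k) ∧ (m ∧ (r(k, k, m) ∧ r(k, k, k)))), k, k)
  Expand:  m ∨ k ∨ m ∨ r(r(k ∧ m ∧ m ∧ m ∨ k ∧ m ∧ m ∧ m ∨ k ∧ m ∧ m ∧ m ∨ m ∧ m ∧ m ∧ m ∨ r(r(m, m, m), k ∨ m ∨ m ∨ m, k ∨ m ∨ m) ∨ s(k ∧ k ∧ m ∧ m, k ∨ k ∨ k, m ∨ m ∨ m) ∨ s(s(k, m, m), k ∨ k ∨ k ∨ k, k ∧ k ∧ k ∧ m), m, k) ∧ t(k ∧ m ∧ r(k, k, k) ∧ r(k, k, m) ∧ r(k, m, k) ∧ r(m, m, m) ∨ k ∧ r(k, k, k) ∧ r(k, k, m) ∧ r(k, m, k) ∧ r(m, m, m) ∨ m ∧ m ∧ m ∧ r(k, k, k) ∧ r(k, k, m) ∧ r(k, m, k) ∧ r(m, m, m) ∨ m ∧ r(k, k, k) ∧ r(k, k, m) ∧ r(k, m, k) ∧ r(m, m, m) ∨ m ∧ r(k, k, k) ∧ r(k, k, m) ∧ r(k, m, k) ∧ r(m, m, m) ∨ m ∧ r(k, k, k) ∧ r(k, k, m) ∧ r(k, m, k) ∧ r(m, m, m)), k, k)
  Order the arguments:  k ∨ m ∨ m ∨ r(r(k ∧ m ∧ m ∧ m ∨ k ∧ m ∧ m ∧ m ∨ k ∧ m ∧ m ∧ m ∨ m ∧ m ∧ m ∧ m ∨ r(r(m, m, m), k ∨ m ∨ m ∨ m, k ∨ m ∨ m) ∨ s(k ∧ k ∧ m ∧ m, k ∨ k ∨ k, m ∨ m ∨ m) ∨ s(s(k, m, m), k ∨ k ∨ k ∨ k, k ∧ k ∧ k ∧ m), m, k) ∧ t(k ∧ m ∧ r(k, k, k) ∧ r(k, k, m) ∧ r(k, m, k) ∧ r(m, m, m) ∨ k ∧ r(k, k, k) ∧ r(k, k, m) ∧ r(k, m, k) ∧ r(m, m, m) ∨ m ∧ m ∧ m ∧ r(k, k, k) ∧ r(k, k, m) ∧ r(k, m, k) ∧ r(m, m, m) ∨ m ∧ r(k, k, k) ∧ r(k, k, m) ∧ r(k, m, k) ∧ r(m, m, m) ∨ m ∧ r(k, k, k) ∧ r(k, k, m) ∧ r(k, m, k) ∧ r(m, m, m) ∨ m ∧ r(k, k, k) ∧ r(k, k, m) ∧ r(k, m, k) ∧ r(m, m, m)), k, k)
Right:  ((r(r(r(r(m, m, m), k ∨ m ∨ m ∨ m, k ∨ (m ∨ m)) ∨ m ∧ m ∧ k ∧ m ∨ m ∧ m ∧ m ∧ m ∨ (m ∧ (m ∧ k) ∧ m ∨ m ∧ k ∧ m ∧ m) ∨ s(s(k, m, m), k ∨ ((k ∨ k) ∨ k), k ∧ k ∧ (m ∧ k)) ∨ s((m ∧ m) ∧ (k ∧ k), k ∨ k ∨ k, m ∨ (m ∨ m)), m, k) ∧ t(r(m, m, m) ∧ r(k, k, m) ∧ ((r(k, k, k) ∧ r(k, m, k)) ∧ m) ∨ m ∧ r(m, m, m) ∧ r(k, k, m) ∧ r(k, m, k) ∧ r(k, k, k) ∨ (r(k, k, k) ∧ r(k, k, m)) ∧ r(k, m, k) ∧ r(m, m, m) ∧ m ∨ ((k ∧ r(k, k, m)) ∧ r(k, m, k) ∧ (r(m, m, m) ∧ r(k, k, k)) ∨ m ∧ r(m, m, m) ∧ ((r(k, k, k) ∧ r(k, m, k)) ∧ r(k, k, m)) ∧ (m ∧ m)) ∨ r(k, k, k) ∧ r(k, k, m) ∧ m ∧ k ∧ r(k, m, k) ∧ r(m, m, m)), k, k) ∨ m) ∨ m) ∨ k
  Un-nest:  r(r(k ∧ m ∧ m ∧ m ∨ k ∧ m ∧ m ∧ m ∨ k ∧ m ∧ m ∧ m ∨ m ∧ m ∧ m ∧ m ∨ r(r(m, m, m), k ∨ m ∨ m ∨ m, k ∨ m ∨ m) ∨ s(k ∧ k ∧ m ∧ m, k ∨ k ∨ k, m ∨ m ∨ m) ∨ s(s(k, m, m), k ∨ k ∨ k ∨ k, k ∧ k ∧ k ∧ m), m, k) ∧ t(k ∧ m ∧ r(k, k, k) ∧ r(k, k, m) ∧ r(k, m, k) ∧ r(m, m, m) ∨ k ∧ r(k, k, k) ∧ r(k, k, m) ∧ r(k, m, k) ∧ r(m, m, m) ∨ m ∧ m ∧ m ∧ r(k, k, k) ∧ r(k, k, m) ∧ r(k, m, k) ∧ r(m, m, m) ∨ m ∧ r(k, k, k) ∧ r(k, k, m) ∧ r(k, m, k) ∧ r(m, m, m) ∨ m ∧ r(k, k, k) ∧ r(k, k, m) ∧ r(k, m, k) ∧ r(m, m, m) ∨ m ∧ r(k, k, k) ∧ r(k, k, m) ∧ r(k, m, k) ∧ r(m, m, m)), k, k) ∨ m ∨ m ∨ k
  Sort arguments:  k ∨ m ∨ m ∨ r(r(k ∧ m ∧ m ∧ m ∨ k ∧ m ∧ m ∧ m ∨ k ∧ m ∧ m ∧ m ∨ m ∧ m ∧ m ∧ m ∨ r(r(m, m, m), k ∨ m ∨ m ∨ m, k ∨ m ∨ m) ∨ s(k ∧ k ∧ m ∧ m, k ∨ k ∨ k, m ∨ m ∨ m) ∨ s(s(k, m, m), k ∨ k ∨ k ∨ k, k ∧ k ∧ k ∧ m), m, k) ∧ t(k ∧ m ∧ r(k, k, k) ∧ r(k, k, m) ∧ r(k, m, k) ∧ r(m, m, m) ∨ k ∧ r(k, k, k) ∧ r(k, k, m) ∧ r(k, m, k) ∧ r(m, m, m) ∨ m ∧ m ∧ m ∧ r(k, k, k) ∧ r(k, k, m) ∧ r(k, m, k) ∧ r(m, m, m) ∨ m ∧ r(k, k, k) ∧ r(k, k, m) ∧ r(k, m, k) ∧ r(m, m, m) ∨ m ∧ r(k, k, k) ∧ r(k, k, m) ∧ r(k, m, k) ∧ r(m, m, m) ∨ m ∧ r(k, k, k) ∧ r(k, k, m) ∧ r(k, m, k) ∧ r(m, m, m)), k, k)

Answer: yes — both canonical forms are k ∨ m ∨ m ∨ r(r(k ∧ m ∧ m ∧ m ∨ k ∧ m ∧ m ∧ m ∨ k ∧ m ∧ m ∧ m ∨ m ∧ m ∧ m ∧ m ∨ r(r(m, m, m), k ∨ m ∨ m ∨ m, k ∨ m ∨ m) ∨ s(k ∧ k ∧ m ∧ m, k ∨ k ∨ k, m ∨ m ∨ m) ∨ s(s(k, m, m), k ∨ k ∨ k ∨ k, k ∧ k ∧ k ∧ m), m, k) ∧ t(k ∧ m ∧ r(k, k, k) ∧ r(k, k, m) ∧ r(k, m, k) ∧ r(m, m, m) ∨ k ∧ r(k, k, k) ∧ r(k, k, m) ∧ r(k, m, k) ∧ r(m, m, m) ∨ m ∧ m ∧ m ∧ r(k, k, k) ∧ r(k, k, m) ∧ r(k, m, k) ∧ r(m, m, m) ∨ m ∧ r(k, k, k) ∧ r(k, k, m) ∧ r(k, m, k) ∧ r(m, m, m) ∨ m ∧ r(k, k, k) ∧ r(k, k, m) ∧ r(k, m, k) ∧ r(m, m, m) ∨ m ∧ r(k, k, k) ∧ r(k, k, m) ∧ r(k, m, k) ∧ r(m, m, m)), k, k)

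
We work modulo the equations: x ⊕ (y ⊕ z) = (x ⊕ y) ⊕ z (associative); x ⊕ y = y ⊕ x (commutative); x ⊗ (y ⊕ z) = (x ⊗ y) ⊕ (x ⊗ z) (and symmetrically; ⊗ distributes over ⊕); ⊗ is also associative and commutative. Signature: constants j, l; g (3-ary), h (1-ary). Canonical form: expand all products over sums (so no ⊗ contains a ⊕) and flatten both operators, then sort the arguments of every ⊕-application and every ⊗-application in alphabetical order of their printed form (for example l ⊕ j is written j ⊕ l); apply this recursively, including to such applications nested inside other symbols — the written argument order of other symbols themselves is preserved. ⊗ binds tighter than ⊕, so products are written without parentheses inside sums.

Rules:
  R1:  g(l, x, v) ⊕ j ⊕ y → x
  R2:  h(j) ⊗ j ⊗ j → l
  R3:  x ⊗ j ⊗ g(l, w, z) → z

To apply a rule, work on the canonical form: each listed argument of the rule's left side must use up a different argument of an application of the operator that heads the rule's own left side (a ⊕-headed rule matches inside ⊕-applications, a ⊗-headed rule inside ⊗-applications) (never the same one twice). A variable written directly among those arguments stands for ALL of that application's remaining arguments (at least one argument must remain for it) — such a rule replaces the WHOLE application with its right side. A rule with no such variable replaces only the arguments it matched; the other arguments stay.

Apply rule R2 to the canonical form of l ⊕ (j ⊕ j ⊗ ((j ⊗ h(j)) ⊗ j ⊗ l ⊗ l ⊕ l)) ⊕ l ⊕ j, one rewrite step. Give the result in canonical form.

Answer: j ⊕ j ⊕ j ⊗ l ⊕ j ⊗ l ⊗ l ⊗ l ⊕ l ⊕ l

Derivation:
Canonical form:  h(j) ⊗ j ⊗ j ⊗ j ⊗ l ⊗ l ⊕ j ⊕ j ⊕ j ⊗ l ⊕ l ⊕ l
Match R2:  consume h(j), j, j
Result:  j ⊕ j ⊕ j ⊗ l ⊕ j ⊗ l ⊗ l ⊗ l ⊕ l ⊕ l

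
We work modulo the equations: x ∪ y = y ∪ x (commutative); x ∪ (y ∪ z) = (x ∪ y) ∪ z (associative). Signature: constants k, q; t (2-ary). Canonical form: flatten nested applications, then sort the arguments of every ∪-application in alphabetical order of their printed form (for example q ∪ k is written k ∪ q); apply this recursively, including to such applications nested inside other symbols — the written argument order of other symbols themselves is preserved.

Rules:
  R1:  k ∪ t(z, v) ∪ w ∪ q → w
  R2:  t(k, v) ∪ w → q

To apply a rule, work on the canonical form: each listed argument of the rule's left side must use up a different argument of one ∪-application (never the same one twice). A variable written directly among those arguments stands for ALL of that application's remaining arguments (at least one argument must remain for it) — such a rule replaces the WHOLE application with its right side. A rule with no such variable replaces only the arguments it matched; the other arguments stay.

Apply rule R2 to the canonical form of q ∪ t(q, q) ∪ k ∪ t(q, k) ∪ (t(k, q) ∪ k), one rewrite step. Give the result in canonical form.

Canonical form:  k ∪ k ∪ q ∪ t(k, q) ∪ t(q, k) ∪ t(q, q)
Apply R2:  consuming t(k, q);  v := q, w := k ∪ k ∪ q ∪ t(q, k) ∪ t(q, q)
The variable takes the whole remainder — replace the entire application.
Giving:  q

Answer: q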